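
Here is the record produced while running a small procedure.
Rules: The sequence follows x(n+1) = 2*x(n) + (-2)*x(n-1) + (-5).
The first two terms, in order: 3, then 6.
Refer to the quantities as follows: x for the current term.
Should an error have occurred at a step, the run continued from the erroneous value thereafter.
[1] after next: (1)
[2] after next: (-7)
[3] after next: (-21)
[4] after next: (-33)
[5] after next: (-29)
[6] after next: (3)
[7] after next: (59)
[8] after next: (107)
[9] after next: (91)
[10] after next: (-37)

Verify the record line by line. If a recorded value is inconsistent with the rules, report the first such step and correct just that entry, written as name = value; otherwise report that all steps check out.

Recomputing the run from the initial state:
step 1: x = 1
step 2: x = -15
step 3: x = -37
step 4: x = -49
step 5: x = -29
step 6: x = 35
step 7: x = 123
step 8: x = 171
step 9: x = 91
step 10: x = -165
The first disagreement with the record is at step 2, where the value should be x = -15.

step 2, x = -15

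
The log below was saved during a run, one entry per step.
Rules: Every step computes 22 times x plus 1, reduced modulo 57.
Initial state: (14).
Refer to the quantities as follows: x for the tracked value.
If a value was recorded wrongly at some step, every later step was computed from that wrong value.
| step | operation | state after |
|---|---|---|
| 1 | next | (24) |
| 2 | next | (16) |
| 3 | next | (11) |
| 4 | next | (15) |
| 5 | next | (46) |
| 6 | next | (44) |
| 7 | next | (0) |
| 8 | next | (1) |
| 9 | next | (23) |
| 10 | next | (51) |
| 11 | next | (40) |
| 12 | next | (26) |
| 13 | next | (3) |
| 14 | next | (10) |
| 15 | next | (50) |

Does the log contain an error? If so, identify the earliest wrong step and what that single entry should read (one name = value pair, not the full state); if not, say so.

no error

Recomputing the run from the initial state:
step 1: x = 24
step 2: x = 16
step 3: x = 11
step 4: x = 15
step 5: x = 46
step 6: x = 44
step 7: x = 0
step 8: x = 1
step 9: x = 23
step 10: x = 51
step 11: x = 40
step 12: x = 26
step 13: x = 3
step 14: x = 10
step 15: x = 50
This matches the log at every step.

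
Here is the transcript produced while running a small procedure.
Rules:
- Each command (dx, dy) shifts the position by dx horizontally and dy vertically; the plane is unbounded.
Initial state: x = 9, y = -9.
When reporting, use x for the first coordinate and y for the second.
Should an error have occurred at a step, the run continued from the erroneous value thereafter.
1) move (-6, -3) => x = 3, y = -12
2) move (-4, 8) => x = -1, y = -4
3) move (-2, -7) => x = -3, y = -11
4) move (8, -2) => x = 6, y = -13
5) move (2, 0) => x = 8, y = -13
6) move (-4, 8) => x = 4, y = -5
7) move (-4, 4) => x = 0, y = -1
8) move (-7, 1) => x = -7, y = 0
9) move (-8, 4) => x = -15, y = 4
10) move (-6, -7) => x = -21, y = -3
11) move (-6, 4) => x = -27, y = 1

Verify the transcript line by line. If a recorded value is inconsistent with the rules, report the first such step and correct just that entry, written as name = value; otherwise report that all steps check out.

Step 1: x = 9 + (-6) = 3, y = -9 + (-3) = -12 — consistent with the transcript.
Step 2: x = 3 + (-4) = -1, y = -12 + (8) = -4 — verified.
Step 3: x = -1 + (-2) = -3, y = -4 + (-7) = -11 — verified.
Step 4: x = -3 + (8) = 5, y = -11 + (-2) = -13 — a discrepancy with the transcript.
Step 4 is the first one off; corrected, x = 5.

step 4, x = 5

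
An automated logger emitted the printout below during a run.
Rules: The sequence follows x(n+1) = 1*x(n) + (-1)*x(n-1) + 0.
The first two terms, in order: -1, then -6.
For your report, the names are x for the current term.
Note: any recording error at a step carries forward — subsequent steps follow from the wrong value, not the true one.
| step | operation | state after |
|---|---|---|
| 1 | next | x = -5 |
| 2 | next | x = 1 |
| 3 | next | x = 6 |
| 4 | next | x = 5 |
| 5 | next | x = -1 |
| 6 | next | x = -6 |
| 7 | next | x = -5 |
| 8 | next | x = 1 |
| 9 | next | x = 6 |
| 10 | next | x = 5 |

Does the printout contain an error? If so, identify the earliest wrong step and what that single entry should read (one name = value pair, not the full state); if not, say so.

Recomputing the run from the initial state:
step 1: x = -5
step 2: x = 1
step 3: x = 6
step 4: x = 5
step 5: x = -1
step 6: x = -6
step 7: x = -5
step 8: x = 1
step 9: x = 6
step 10: x = 5
This matches the printout at every step.

no error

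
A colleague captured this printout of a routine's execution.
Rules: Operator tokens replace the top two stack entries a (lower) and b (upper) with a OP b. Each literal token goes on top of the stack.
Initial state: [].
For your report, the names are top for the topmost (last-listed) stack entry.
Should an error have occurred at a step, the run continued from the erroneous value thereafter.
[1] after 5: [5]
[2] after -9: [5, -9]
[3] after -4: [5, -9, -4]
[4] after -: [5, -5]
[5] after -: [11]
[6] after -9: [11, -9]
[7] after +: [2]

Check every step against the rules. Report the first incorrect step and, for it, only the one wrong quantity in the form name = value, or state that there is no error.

step 5, top = 10

Recomputing the run from the initial state:
step 1: [5]
step 2: [5, -9]
step 3: [5, -9, -4]
step 4: [5, -5]
step 5: [10]
step 6: [10, -9]
step 7: [1]
The first disagreement with the printout is at step 5, where the value should be top = 10.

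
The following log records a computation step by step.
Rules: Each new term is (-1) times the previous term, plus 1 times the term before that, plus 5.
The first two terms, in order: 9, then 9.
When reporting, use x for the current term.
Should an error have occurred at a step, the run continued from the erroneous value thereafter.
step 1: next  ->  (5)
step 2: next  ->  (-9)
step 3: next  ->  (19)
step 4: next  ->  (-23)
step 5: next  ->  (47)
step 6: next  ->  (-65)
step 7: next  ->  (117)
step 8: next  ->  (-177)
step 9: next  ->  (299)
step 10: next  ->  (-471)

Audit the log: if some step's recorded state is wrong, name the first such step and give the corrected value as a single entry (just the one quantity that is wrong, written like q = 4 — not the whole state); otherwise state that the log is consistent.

step 2, x = 9

Recomputing the run from the initial state:
step 1: x = 5
step 2: x = 9
step 3: x = 1
step 4: x = 13
step 5: x = -7
step 6: x = 25
step 7: x = -27
step 8: x = 57
step 9: x = -79
step 10: x = 141
The first disagreement with the log is at step 2, where the value should be x = 9.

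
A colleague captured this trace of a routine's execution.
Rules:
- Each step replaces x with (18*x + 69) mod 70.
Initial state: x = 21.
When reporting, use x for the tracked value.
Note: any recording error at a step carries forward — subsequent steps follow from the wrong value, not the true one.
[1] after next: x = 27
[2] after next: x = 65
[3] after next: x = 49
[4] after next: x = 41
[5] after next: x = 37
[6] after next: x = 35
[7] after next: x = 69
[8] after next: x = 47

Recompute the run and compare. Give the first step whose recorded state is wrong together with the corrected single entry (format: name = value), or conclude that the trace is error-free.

step 1: x = (18*21 + 69) mod 70 = 27 -> in agreement
step 2: x = (18*27 + 69) mod 70 = 65 -> no discrepancy
step 3: x = (18*65 + 69) mod 70 = 49 -> agrees with the trace
step 4: x = (18*49 + 69) mod 70 = 41 -> verified
step 5: x = (18*41 + 69) mod 70 = 37 -> consistent with the trace
step 6: x = (18*37 + 69) mod 70 = 35 -> verified
step 7: x = (18*35 + 69) mod 70 = 69 -> matches
step 8: x = (18*69 + 69) mod 70 = 51 -> the trace disagrees here
Step 8 is the first one off; corrected, x = 51.

step 8, x = 51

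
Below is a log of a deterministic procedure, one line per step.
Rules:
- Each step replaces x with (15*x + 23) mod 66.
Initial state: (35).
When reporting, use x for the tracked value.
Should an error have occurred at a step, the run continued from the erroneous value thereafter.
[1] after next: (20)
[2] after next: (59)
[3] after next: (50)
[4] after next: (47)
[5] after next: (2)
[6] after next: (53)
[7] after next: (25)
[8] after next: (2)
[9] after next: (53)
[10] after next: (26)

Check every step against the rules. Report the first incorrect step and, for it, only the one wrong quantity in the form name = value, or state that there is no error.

Recomputing the run from the initial state:
step 1: x = 20
step 2: x = 59
step 3: x = 50
step 4: x = 47
step 5: x = 2
step 6: x = 53
step 7: x = 26
step 8: x = 17
step 9: x = 14
step 10: x = 35
The first disagreement with the log is at step 7, where the value should be x = 26.

step 7, x = 26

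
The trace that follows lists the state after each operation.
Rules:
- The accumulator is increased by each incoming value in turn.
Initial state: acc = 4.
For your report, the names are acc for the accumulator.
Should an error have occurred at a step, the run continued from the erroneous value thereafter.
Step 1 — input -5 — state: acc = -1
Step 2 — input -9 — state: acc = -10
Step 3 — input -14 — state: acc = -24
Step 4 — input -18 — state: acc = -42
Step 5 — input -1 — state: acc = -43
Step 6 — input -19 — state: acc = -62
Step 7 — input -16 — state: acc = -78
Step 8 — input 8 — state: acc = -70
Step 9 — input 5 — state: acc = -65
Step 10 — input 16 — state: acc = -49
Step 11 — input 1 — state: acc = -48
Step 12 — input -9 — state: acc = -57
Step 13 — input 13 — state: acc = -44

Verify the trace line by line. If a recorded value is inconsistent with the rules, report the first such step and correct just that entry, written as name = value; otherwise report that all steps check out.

no error

step 1: acc = 4 + -5 = -1 -> checks out
step 2: acc = -1 + -9 = -10 -> verified
step 3: acc = -10 + -14 = -24 -> no discrepancy
step 4: acc = -24 + -18 = -42 -> verified
step 5: acc = -42 + -1 = -43 -> checks out
step 6: acc = -43 + -19 = -62 -> agrees with the trace
step 7: acc = -62 + -16 = -78 -> no discrepancy
step 8: acc = -78 + 8 = -70 -> checks out
step 9: acc = -70 + 5 = -65 -> no discrepancy
step 10: acc = -65 + 16 = -49 -> in agreement
step 11: acc = -49 + 1 = -48 -> same as recorded
step 12: acc = -48 + -9 = -57 -> matches
step 13: acc = -57 + 13 = -44 -> matches
No step deviates from the rules.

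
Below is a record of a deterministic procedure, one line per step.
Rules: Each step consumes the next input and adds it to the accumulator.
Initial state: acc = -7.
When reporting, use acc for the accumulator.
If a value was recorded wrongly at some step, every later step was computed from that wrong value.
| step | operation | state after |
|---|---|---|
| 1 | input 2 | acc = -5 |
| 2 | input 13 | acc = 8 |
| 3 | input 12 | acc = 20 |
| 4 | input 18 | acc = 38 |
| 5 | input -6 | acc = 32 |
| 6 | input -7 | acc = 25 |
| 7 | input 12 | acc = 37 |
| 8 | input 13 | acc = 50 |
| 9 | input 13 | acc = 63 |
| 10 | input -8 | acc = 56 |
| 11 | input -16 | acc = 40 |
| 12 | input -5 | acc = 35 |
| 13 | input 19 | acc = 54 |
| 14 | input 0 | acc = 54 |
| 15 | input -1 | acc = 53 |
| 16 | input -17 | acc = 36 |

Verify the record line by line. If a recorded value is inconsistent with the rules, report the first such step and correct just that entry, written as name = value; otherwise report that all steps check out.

step 10, acc = 55

step 1: acc = -7 + 2 = -5 -> in agreement
step 2: acc = -5 + 13 = 8 -> matches
step 3: acc = 8 + 12 = 20 -> verified
step 4: acc = 20 + 18 = 38 -> in agreement
step 5: acc = 38 + -6 = 32 -> confirmed correct
step 6: acc = 32 + -7 = 25 -> in agreement
step 7: acc = 25 + 12 = 37 -> same as recorded
step 8: acc = 37 + 13 = 50 -> no discrepancy
step 9: acc = 50 + 13 = 63 -> same as recorded
step 10: acc = 63 + -8 = 55 -> a discrepancy with the record
That makes step 10 the first incorrect line — acc = 55 is what it should show.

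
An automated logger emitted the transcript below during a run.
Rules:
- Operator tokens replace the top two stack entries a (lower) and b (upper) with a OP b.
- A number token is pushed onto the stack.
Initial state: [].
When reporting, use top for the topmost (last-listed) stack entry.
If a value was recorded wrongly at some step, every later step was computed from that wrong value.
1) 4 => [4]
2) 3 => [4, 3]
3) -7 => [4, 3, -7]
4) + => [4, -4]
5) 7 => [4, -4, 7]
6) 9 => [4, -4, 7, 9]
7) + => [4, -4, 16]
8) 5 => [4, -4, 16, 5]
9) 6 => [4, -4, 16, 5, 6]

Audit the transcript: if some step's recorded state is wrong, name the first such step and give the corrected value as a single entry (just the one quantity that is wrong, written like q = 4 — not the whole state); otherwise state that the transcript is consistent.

Recomputing the run from the initial state:
step 1: [4]
step 2: [4, 3]
step 3: [4, 3, -7]
step 4: [4, -4]
step 5: [4, -4, 7]
step 6: [4, -4, 7, 9]
step 7: [4, -4, 16]
step 8: [4, -4, 16, 5]
step 9: [4, -4, 16, 5, 6]
This matches the transcript at every step.

no error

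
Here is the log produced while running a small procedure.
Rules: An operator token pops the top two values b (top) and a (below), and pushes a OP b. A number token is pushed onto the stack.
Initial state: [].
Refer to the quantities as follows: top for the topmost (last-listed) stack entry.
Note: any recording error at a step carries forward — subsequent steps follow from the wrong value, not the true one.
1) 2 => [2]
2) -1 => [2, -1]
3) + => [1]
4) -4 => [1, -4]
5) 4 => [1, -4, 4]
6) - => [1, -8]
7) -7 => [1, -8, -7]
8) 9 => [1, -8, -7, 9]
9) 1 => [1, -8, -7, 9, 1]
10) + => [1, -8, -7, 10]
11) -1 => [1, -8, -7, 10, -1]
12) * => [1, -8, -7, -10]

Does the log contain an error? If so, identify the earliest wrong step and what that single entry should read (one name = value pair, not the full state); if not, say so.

no error

Recomputing the run from the initial state:
step 1: [2]
step 2: [2, -1]
step 3: [1]
step 4: [1, -4]
step 5: [1, -4, 4]
step 6: [1, -8]
step 7: [1, -8, -7]
step 8: [1, -8, -7, 9]
step 9: [1, -8, -7, 9, 1]
step 10: [1, -8, -7, 10]
step 11: [1, -8, -7, 10, -1]
step 12: [1, -8, -7, -10]
This matches the log at every step.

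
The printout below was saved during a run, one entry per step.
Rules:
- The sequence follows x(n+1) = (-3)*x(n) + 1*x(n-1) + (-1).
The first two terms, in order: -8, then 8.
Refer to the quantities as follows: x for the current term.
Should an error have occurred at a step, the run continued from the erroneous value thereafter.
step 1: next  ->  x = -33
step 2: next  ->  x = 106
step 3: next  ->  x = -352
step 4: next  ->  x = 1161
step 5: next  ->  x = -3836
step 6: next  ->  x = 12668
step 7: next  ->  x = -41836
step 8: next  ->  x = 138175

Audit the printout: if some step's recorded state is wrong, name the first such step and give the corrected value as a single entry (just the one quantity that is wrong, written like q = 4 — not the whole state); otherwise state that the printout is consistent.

step 1: x = -3*(8) + (1)*(-8) + (-1) = -33 -> exactly as logged
step 2: x = -3*(-33) + (1)*(8) + (-1) = 106 -> checks out
step 3: x = -3*(106) + (1)*(-33) + (-1) = -352 -> confirmed correct
step 4: x = -3*(-352) + (1)*(106) + (-1) = 1161 -> confirmed correct
step 5: x = -3*(1161) + (1)*(-352) + (-1) = -3836 -> confirmed correct
step 6: x = -3*(-3836) + (1)*(1161) + (-1) = 12668 -> verified
step 7: x = -3*(12668) + (1)*(-3836) + (-1) = -41841 -> the printout disagrees here
First deviation found at step 7; the corrected entry is x = -41841.

step 7, x = -41841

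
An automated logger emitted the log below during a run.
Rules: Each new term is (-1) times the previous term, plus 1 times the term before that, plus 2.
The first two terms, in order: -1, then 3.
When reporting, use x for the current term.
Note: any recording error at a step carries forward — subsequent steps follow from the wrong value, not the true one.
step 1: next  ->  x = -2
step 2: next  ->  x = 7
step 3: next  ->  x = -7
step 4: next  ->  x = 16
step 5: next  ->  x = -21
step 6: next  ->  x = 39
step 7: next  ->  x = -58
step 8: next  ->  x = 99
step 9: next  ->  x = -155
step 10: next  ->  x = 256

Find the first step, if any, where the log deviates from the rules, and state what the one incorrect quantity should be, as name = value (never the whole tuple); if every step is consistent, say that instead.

Recomputing the run from the initial state:
step 1: x = -2
step 2: x = 7
step 3: x = -7
step 4: x = 16
step 5: x = -21
step 6: x = 39
step 7: x = -58
step 8: x = 99
step 9: x = -155
step 10: x = 256
This matches the log at every step.

no error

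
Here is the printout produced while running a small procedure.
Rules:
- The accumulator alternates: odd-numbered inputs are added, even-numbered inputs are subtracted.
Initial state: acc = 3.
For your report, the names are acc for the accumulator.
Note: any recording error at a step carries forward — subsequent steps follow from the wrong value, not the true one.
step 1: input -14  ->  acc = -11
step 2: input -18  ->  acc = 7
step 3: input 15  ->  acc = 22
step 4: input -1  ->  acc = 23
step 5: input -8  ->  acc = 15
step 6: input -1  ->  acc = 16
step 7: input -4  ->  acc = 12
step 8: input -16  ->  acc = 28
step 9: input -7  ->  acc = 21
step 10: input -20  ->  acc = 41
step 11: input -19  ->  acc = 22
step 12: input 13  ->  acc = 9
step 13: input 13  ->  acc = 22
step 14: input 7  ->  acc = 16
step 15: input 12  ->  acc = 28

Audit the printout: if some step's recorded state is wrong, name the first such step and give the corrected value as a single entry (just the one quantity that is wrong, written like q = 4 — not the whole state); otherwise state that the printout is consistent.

1. acc = 3 + -14 = -11 (confirmed correct)
2. acc = -11 - -18 = 7 (confirmed correct)
3. acc = 7 + 15 = 22 (consistent with the printout)
4. acc = 22 - -1 = 23 (verified)
5. acc = 23 + -8 = 15 (confirmed correct)
6. acc = 15 - -1 = 16 (confirmed correct)
7. acc = 16 + -4 = 12 (agrees with the printout)
8. acc = 12 - -16 = 28 (agrees with the printout)
9. acc = 28 + -7 = 21 (same as recorded)
10. acc = 21 - -20 = 41 (exactly as logged)
11. acc = 41 + -19 = 22 (confirmed correct)
12. acc = 22 - 13 = 9 (matches)
13. acc = 9 + 13 = 22 (in agreement)
14. acc = 22 - 7 = 15 (a discrepancy with the printout)
Step 14 is the first one off; corrected, acc = 15.

step 14, acc = 15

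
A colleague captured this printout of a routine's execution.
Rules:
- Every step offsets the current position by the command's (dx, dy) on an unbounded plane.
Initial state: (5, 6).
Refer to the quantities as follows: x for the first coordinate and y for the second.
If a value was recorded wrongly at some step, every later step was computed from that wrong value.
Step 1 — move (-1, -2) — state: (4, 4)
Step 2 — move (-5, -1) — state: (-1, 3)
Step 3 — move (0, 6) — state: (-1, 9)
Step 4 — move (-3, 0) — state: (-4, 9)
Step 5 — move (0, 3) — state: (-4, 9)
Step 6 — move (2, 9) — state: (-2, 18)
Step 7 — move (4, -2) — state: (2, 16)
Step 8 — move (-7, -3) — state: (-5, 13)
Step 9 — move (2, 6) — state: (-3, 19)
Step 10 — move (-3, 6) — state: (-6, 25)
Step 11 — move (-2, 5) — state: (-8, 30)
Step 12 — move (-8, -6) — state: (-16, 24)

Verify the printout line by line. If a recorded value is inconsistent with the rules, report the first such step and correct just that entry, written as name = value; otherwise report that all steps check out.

Recomputing the run from the initial state:
step 1: x = 4, y = 4
step 2: x = -1, y = 3
step 3: x = -1, y = 9
step 4: x = -4, y = 9
step 5: x = -4, y = 12
step 6: x = -2, y = 21
step 7: x = 2, y = 19
step 8: x = -5, y = 16
step 9: x = -3, y = 22
step 10: x = -6, y = 28
step 11: x = -8, y = 33
step 12: x = -16, y = 27
The first disagreement with the printout is at step 5, where the value should be y = 12.

step 5, y = 12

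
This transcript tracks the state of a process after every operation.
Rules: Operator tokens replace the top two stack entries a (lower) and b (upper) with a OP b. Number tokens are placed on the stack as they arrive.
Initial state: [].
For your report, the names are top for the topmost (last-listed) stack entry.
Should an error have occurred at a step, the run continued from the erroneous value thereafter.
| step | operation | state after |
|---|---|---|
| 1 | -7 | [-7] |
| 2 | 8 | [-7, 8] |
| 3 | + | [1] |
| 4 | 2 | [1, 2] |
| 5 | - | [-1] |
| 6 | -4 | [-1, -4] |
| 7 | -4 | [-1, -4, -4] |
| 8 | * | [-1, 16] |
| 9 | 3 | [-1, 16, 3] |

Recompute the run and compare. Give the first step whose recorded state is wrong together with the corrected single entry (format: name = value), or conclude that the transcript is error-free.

no error

Recomputing the run from the initial state:
step 1: [-7]
step 2: [-7, 8]
step 3: [1]
step 4: [1, 2]
step 5: [-1]
step 6: [-1, -4]
step 7: [-1, -4, -4]
step 8: [-1, 16]
step 9: [-1, 16, 3]
This matches the transcript at every step.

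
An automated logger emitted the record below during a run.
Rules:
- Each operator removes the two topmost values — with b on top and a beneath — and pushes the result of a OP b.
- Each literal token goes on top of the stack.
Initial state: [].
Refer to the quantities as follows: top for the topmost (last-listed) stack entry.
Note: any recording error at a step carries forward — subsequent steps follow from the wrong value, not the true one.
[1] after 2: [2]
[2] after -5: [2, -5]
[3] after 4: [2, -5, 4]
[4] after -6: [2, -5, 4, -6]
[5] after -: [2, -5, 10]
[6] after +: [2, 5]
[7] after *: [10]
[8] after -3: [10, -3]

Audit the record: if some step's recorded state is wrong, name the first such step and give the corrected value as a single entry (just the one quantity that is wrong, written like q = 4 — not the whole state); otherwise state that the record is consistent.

no error

1. push 2: top = 2 (matches)
2. push -5: top = -5 (no discrepancy)
3. push 4: top = 4 (no discrepancy)
4. push -6: top = -6 (checks out)
5. 4 - -6 = 10 (agrees with the record)
6. -5 + 10 = 5 (exactly as logged)
7. 2 * 5 = 10 (matches)
8. push -3: top = -3 (in agreement)
All entries verified; no error found.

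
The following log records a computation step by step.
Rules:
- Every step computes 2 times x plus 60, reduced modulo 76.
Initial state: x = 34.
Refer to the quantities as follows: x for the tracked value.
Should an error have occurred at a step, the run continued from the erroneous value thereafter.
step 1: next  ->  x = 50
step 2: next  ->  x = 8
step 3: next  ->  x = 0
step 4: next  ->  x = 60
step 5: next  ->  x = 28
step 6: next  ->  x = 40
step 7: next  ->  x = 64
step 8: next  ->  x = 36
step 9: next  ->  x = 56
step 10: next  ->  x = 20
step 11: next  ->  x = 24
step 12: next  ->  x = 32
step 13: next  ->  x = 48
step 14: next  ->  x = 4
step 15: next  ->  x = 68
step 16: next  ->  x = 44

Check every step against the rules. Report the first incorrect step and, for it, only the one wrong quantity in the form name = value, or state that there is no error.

step 1, x = 52

Step 1: x = (2*34 + 60) mod 76 = 52 — not what was recorded.
The earliest wrong entry is at step 1: it should read x = 52.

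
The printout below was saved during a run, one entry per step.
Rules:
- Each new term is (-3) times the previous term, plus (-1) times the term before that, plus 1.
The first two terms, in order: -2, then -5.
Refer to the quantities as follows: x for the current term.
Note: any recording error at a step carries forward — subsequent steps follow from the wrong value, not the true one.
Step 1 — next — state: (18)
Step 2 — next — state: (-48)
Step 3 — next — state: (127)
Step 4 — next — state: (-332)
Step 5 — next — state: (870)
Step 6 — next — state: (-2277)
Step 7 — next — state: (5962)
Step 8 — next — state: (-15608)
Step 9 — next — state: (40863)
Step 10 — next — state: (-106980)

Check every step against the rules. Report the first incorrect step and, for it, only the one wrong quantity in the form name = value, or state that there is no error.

Recomputing the run from the initial state:
step 1: x = 18
step 2: x = -48
step 3: x = 127
step 4: x = -332
step 5: x = 870
step 6: x = -2277
step 7: x = 5962
step 8: x = -15608
step 9: x = 40863
step 10: x = -106980
This matches the printout at every step.

no error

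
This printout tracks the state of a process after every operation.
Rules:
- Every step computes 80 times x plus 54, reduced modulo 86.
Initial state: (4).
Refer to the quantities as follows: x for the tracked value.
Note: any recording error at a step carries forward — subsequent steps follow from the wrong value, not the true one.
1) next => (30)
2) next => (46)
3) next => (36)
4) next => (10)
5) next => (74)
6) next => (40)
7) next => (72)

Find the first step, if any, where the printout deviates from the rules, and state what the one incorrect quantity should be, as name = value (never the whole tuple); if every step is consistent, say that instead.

step 5, x = 80

Recomputing the run from the initial state:
step 1: x = 30
step 2: x = 46
step 3: x = 36
step 4: x = 10
step 5: x = 80
step 6: x = 4
step 7: x = 30
The first disagreement with the printout is at step 5, where the value should be x = 80.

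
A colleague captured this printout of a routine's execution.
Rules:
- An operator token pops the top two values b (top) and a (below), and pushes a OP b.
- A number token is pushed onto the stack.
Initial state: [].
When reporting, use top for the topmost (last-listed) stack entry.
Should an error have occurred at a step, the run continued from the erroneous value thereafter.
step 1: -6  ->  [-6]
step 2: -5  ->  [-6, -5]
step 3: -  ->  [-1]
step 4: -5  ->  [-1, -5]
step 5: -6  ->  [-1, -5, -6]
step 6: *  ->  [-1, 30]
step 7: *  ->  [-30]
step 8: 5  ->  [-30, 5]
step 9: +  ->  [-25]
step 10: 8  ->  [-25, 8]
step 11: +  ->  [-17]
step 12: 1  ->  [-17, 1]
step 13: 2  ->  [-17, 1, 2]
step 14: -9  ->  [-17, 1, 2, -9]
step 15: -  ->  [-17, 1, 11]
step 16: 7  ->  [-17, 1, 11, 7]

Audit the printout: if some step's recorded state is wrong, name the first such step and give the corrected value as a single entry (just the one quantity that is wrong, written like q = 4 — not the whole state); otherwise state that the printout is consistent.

step 1: push -6: top = -6 -> in agreement
step 2: push -5: top = -5 -> agrees with the printout
step 3: -6 - -5 = -1 -> exactly as logged
step 4: push -5: top = -5 -> same as recorded
step 5: push -6: top = -6 -> matches
step 6: -5 * -6 = 30 -> in agreement
step 7: -1 * 30 = -30 -> exactly as logged
step 8: push 5: top = 5 -> same as recorded
step 9: -30 + 5 = -25 -> consistent with the printout
step 10: push 8: top = 8 -> consistent with the printout
step 11: -25 + 8 = -17 -> checks out
step 12: push 1: top = 1 -> checks out
step 13: push 2: top = 2 -> same as recorded
step 14: push -9: top = -9 -> verified
step 15: 2 - -9 = 11 -> exactly as logged
step 16: push 7: top = 7 -> matches
All entries verified; no error found.

no error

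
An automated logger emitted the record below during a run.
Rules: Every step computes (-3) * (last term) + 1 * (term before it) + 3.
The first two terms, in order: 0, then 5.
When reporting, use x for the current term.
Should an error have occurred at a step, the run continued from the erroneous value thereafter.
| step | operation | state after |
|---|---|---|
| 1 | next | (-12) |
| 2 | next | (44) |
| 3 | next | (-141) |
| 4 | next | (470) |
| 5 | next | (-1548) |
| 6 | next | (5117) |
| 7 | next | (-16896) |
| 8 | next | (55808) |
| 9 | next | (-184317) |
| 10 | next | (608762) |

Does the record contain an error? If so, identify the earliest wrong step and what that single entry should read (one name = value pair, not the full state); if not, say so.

no error

step 1: x = -3*(5) + (1)*(0) + (3) = -12 -> no discrepancy
step 2: x = -3*(-12) + (1)*(5) + (3) = 44 -> consistent with the record
step 3: x = -3*(44) + (1)*(-12) + (3) = -141 -> no discrepancy
step 4: x = -3*(-141) + (1)*(44) + (3) = 470 -> agrees with the record
step 5: x = -3*(470) + (1)*(-141) + (3) = -1548 -> verified
step 6: x = -3*(-1548) + (1)*(470) + (3) = 5117 -> matches
step 7: x = -3*(5117) + (1)*(-1548) + (3) = -16896 -> exactly as logged
step 8: x = -3*(-16896) + (1)*(5117) + (3) = 55808 -> agrees with the record
step 9: x = -3*(55808) + (1)*(-16896) + (3) = -184317 -> checks out
step 10: x = -3*(-184317) + (1)*(55808) + (3) = 608762 -> matches
Nothing is out of place; the run is error-free.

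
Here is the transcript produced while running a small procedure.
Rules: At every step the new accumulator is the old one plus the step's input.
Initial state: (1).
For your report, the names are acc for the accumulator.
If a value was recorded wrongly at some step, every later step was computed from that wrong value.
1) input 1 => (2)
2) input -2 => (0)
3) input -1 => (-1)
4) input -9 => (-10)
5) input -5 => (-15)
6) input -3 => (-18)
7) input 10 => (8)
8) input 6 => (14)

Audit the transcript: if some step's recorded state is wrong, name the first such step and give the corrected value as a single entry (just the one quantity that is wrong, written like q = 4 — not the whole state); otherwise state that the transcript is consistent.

1. acc = 1 + 1 = 2 (verified)
2. acc = 2 + -2 = 0 (checks out)
3. acc = 0 + -1 = -1 (exactly as logged)
4. acc = -1 + -9 = -10 (matches)
5. acc = -10 + -5 = -15 (no discrepancy)
6. acc = -15 + -3 = -18 (no discrepancy)
7. acc = -18 + 10 = -8 (the transcript disagrees here)
The earliest wrong entry is at step 7: it should read acc = -8.

step 7, acc = -8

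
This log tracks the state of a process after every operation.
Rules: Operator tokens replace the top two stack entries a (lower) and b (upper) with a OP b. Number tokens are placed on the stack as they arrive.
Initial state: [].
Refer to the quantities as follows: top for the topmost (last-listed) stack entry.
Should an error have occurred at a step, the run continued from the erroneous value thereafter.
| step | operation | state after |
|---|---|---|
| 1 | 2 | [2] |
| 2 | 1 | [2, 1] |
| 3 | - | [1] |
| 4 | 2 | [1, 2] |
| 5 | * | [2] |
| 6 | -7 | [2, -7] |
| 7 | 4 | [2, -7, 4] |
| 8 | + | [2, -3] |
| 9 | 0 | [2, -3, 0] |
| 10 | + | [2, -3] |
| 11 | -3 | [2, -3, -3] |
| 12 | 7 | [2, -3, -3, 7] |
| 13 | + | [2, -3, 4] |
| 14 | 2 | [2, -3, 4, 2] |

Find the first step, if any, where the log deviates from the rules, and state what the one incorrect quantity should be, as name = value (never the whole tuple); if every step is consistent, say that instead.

Step 1: push 2: top = 2 — in agreement.
Step 2: push 1: top = 1 — matches.
Step 3: 2 - 1 = 1 — consistent with the log.
Step 4: push 2: top = 2 — verified.
Step 5: 1 * 2 = 2 — verified.
Step 6: push -7: top = -7 — consistent with the log.
Step 7: push 4: top = 4 — confirmed correct.
Step 8: -7 + 4 = -3 — exactly as logged.
Step 9: push 0: top = 0 — verified.
Step 10: -3 + 0 = -3 — in agreement.
Step 11: push -3: top = -3 — agrees with the log.
Step 12: push 7: top = 7 — confirmed correct.
Step 13: -3 + 7 = 4 — no discrepancy.
Step 14: push 2: top = 2 — verified.
All entries verified; no error found.

no error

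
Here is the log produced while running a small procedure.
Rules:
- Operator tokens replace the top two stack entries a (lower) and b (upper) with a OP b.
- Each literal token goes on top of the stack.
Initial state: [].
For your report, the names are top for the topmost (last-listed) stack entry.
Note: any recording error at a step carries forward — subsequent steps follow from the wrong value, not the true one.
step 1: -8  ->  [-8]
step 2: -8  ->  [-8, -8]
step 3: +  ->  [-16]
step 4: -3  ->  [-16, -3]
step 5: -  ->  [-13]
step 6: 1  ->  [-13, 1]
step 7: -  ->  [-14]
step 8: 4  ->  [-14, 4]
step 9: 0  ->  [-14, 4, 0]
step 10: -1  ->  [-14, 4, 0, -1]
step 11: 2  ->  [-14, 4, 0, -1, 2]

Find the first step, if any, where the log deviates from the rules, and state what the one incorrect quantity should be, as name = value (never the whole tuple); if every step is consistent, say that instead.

Step 1: push -8: top = -8 — checks out.
Step 2: push -8: top = -8 — checks out.
Step 3: -8 + -8 = -16 — checks out.
Step 4: push -3: top = -3 — no discrepancy.
Step 5: -16 - -3 = -13 — agrees with the log.
Step 6: push 1: top = 1 — matches.
Step 7: -13 - 1 = -14 — confirmed correct.
Step 8: push 4: top = 4 — exactly as logged.
Step 9: push 0: top = 0 — consistent with the log.
Step 10: push -1: top = -1 — in agreement.
Step 11: push 2: top = 2 — agrees with the log.
The recomputation confirms every line.

no error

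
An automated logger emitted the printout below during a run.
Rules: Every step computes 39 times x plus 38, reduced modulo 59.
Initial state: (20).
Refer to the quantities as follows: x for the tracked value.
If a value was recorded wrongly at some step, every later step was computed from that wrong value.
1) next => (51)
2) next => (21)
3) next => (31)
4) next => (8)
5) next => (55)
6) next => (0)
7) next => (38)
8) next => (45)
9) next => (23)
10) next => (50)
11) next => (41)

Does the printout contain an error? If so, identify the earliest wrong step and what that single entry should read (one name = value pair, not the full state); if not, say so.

Recomputing the run from the initial state:
step 1: x = 51
step 2: x = 21
step 3: x = 31
step 4: x = 8
step 5: x = 55
step 6: x = 0
step 7: x = 38
step 8: x = 45
step 9: x = 23
step 10: x = 50
step 11: x = 41
This matches the printout at every step.

no error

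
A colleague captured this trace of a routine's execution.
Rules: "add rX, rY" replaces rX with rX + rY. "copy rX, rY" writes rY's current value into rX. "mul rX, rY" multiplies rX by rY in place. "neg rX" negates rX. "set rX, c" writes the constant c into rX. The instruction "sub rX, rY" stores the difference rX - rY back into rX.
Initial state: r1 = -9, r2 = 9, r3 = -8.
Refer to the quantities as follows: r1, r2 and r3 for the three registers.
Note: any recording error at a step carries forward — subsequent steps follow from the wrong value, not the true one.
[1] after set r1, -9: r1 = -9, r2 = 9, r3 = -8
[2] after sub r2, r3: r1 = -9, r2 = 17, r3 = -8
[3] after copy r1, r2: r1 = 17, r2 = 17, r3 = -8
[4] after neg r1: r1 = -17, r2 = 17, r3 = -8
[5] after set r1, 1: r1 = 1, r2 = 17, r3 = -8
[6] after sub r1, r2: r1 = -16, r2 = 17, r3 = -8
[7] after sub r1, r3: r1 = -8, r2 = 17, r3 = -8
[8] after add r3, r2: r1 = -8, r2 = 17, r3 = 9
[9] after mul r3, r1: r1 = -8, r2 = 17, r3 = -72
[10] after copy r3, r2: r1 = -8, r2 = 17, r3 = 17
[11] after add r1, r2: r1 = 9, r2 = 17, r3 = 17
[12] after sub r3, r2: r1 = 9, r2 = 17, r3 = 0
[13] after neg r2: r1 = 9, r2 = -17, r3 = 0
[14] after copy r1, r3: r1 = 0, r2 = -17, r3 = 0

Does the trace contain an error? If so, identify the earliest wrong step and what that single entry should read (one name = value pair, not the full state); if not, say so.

1. r1 = -9 (agrees with the trace)
2. r2 = 9 - -8 = 17 (exactly as logged)
3. r1 = 17 (matches)
4. r1 = -(17) = -17 (confirmed correct)
5. r1 = 1 (same as recorded)
6. r1 = 1 - 17 = -16 (agrees with the trace)
7. r1 = -16 - -8 = -8 (verified)
8. r3 = -8 + 17 = 9 (exactly as logged)
9. r3 = 9 * -8 = -72 (verified)
10. r3 = 17 (matches)
11. r1 = -8 + 17 = 9 (same as recorded)
12. r3 = 17 - 17 = 0 (exactly as logged)
13. r2 = -(17) = -17 (same as recorded)
14. r1 = 0 (verified)
The recomputation confirms every line.

no error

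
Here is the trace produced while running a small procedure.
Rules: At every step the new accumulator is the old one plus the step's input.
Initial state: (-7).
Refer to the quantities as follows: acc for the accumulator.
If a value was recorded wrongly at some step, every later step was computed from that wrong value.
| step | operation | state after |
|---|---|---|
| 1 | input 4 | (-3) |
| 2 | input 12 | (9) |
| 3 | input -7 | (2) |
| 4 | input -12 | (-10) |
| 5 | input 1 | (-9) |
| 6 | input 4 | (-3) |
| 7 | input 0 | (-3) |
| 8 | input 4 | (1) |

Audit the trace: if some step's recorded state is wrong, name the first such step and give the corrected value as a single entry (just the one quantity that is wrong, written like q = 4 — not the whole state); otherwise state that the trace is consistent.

step 1: acc = -7 + 4 = -3 -> confirmed correct
step 2: acc = -3 + 12 = 9 -> consistent with the trace
step 3: acc = 9 + -7 = 2 -> no discrepancy
step 4: acc = 2 + -12 = -10 -> agrees with the trace
step 5: acc = -10 + 1 = -9 -> consistent with the trace
step 6: acc = -9 + 4 = -5 -> a discrepancy with the trace
The earliest wrong entry is at step 6: it should read acc = -5.

step 6, acc = -5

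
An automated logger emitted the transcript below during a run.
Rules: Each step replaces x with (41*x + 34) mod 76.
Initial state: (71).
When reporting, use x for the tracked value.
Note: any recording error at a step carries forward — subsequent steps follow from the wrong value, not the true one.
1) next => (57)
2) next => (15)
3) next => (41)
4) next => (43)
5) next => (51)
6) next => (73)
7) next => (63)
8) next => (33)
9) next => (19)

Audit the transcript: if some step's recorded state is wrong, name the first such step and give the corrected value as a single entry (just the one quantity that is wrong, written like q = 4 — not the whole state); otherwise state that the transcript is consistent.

Step 1: x = (41*71 + 34) mod 76 = 57 — no discrepancy.
Step 2: x = (41*57 + 34) mod 76 = 15 — consistent with the transcript.
Step 3: x = (41*15 + 34) mod 76 = 41 — verified.
Step 4: x = (41*41 + 34) mod 76 = 43 — in agreement.
Step 5: x = (41*43 + 34) mod 76 = 49 — this is not what the transcript shows.
That makes step 5 the first incorrect line — x = 49 is what it should show.

step 5, x = 49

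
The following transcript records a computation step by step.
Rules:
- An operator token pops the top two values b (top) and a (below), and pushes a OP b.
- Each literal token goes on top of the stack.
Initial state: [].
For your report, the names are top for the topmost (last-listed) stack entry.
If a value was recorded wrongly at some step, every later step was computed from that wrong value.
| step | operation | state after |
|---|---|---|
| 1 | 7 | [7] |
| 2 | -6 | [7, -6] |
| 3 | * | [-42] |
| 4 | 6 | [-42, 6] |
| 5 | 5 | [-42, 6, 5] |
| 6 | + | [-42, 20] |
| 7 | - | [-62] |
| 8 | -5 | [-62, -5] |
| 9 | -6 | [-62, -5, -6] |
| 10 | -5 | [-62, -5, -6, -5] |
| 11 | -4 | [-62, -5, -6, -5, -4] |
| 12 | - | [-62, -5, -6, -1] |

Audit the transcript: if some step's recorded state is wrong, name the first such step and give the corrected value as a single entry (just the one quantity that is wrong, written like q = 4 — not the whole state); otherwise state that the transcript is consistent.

step 6, top = 11

Recomputing the run from the initial state:
step 1: [7]
step 2: [7, -6]
step 3: [-42]
step 4: [-42, 6]
step 5: [-42, 6, 5]
step 6: [-42, 11]
step 7: [-53]
step 8: [-53, -5]
step 9: [-53, -5, -6]
step 10: [-53, -5, -6, -5]
step 11: [-53, -5, -6, -5, -4]
step 12: [-53, -5, -6, -1]
The first disagreement with the transcript is at step 6, where the value should be top = 11.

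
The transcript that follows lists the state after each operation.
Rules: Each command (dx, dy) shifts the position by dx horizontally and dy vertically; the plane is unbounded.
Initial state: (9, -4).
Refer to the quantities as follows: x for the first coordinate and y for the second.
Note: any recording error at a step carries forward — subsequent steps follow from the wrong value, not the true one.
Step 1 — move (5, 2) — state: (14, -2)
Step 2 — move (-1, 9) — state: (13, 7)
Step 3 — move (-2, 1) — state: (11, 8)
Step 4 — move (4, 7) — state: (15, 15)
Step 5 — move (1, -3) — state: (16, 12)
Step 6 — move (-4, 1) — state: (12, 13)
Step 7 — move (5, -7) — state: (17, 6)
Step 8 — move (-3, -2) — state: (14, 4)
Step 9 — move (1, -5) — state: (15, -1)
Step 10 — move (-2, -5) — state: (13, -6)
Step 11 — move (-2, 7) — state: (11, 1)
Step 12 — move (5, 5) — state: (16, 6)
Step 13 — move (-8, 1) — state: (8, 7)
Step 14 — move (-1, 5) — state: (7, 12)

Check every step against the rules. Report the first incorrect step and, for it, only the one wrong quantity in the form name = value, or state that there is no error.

no error

Recomputing the run from the initial state:
step 1: x = 14, y = -2
step 2: x = 13, y = 7
step 3: x = 11, y = 8
step 4: x = 15, y = 15
step 5: x = 16, y = 12
step 6: x = 12, y = 13
step 7: x = 17, y = 6
step 8: x = 14, y = 4
step 9: x = 15, y = -1
step 10: x = 13, y = -6
step 11: x = 11, y = 1
step 12: x = 16, y = 6
step 13: x = 8, y = 7
step 14: x = 7, y = 12
This matches the transcript at every step.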